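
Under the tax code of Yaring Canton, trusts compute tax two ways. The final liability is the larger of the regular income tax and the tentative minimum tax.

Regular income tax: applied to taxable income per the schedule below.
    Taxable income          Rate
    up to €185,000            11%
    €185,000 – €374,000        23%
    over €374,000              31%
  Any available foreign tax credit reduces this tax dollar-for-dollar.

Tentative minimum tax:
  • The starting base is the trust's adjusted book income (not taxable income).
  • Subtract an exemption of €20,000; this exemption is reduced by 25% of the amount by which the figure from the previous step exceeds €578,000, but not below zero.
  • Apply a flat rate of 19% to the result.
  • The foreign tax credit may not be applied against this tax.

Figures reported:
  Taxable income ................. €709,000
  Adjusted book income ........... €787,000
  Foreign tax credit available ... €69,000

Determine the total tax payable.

Tentative minimum tax:
  Base (adjusted book income): €787,000
  Exemption: 25% × (€787,000 − €578,000) = €52,250 ≥ €20,000, so the exemption is fully phased out
  Base: €787,000 − €0 = €787,000
  €787,000 × 19% = €149,530

Regular income tax:
  €185,000 × 11% = €20,350
  €189,000 × 23% = €43,470
  €335,000 × 31% = €103,850
  → €167,670
  Less foreign tax credit €69,000 → €98,670

€149,530 > €98,670, so the tentative minimum tax is the binding amount.

€149,530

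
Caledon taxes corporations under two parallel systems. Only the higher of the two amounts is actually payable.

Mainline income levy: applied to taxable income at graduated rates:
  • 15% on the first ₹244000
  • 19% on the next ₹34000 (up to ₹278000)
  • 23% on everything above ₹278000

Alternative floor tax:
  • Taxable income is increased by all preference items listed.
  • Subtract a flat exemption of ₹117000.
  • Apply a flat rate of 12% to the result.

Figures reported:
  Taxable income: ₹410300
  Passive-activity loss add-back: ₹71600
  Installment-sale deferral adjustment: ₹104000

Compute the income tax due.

₹73489

Mainline income levy:
  ₹244000 × 15% = ₹36600
  ₹34000 × 19% = ₹6460
  ₹132300 × 23% = ₹30429
  → ₹73489

Alternative floor tax:
  Adjusted income: ₹410300 + ₹71600 + ₹104000 = ₹585900
  Less exemption ₹117000 → base ₹468900
  ₹468900 × 12% = ₹56268

₹73489 > ₹56268, so the mainline income levy governs.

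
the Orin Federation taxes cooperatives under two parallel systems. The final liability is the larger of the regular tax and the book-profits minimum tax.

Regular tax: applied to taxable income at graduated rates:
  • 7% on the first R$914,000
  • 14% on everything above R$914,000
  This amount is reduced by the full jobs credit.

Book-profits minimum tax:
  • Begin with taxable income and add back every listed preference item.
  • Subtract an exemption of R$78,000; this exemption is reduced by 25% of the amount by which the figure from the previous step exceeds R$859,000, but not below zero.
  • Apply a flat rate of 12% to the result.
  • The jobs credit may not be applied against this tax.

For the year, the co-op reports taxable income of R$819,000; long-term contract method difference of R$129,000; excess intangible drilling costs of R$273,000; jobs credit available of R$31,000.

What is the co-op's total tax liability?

R$146,520

Regular tax:
  R$819,000 × 7% = R$57,330
  Less jobs credit R$31,000 → R$26,330

Book-profits minimum tax:
  Adjusted income: R$819,000 + R$129,000 + R$273,000 = R$1,221,000
  Exemption: 25% × (R$1,221,000 − R$859,000) = R$90,500 ≥ R$78,000, so the exemption is fully phased out
  Base: R$1,221,000 − R$0 = R$1,221,000
  R$1,221,000 × 12% = R$146,520

R$146,520 > R$26,330, so the book-profits minimum tax is the binding amount.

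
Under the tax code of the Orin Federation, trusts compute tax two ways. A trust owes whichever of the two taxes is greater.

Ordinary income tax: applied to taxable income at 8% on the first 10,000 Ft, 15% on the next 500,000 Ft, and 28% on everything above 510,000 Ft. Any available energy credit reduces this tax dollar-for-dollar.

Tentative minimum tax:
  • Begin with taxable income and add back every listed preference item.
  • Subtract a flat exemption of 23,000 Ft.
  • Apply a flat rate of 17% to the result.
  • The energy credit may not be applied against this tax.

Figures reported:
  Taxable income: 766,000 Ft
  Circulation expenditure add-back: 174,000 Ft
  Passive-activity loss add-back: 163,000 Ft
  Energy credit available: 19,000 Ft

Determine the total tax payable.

Ordinary income tax:
  10,000 Ft × 8% = 800 Ft
  500,000 Ft × 15% = 75,000 Ft
  256,000 Ft × 28% = 71,680 Ft
  → 147,480 Ft
  Less energy credit 19,000 Ft → 128,480 Ft

Tentative minimum tax:
  Adjusted income: 766,000 Ft + 174,000 Ft + 163,000 Ft = 1,103,000 Ft
  Less exemption 23,000 Ft → base 1,080,000 Ft
  1,080,000 Ft × 17% = 183,600 Ft

183,600 Ft > 128,480 Ft, so the tentative minimum tax is the binding amount.

183,600 Ft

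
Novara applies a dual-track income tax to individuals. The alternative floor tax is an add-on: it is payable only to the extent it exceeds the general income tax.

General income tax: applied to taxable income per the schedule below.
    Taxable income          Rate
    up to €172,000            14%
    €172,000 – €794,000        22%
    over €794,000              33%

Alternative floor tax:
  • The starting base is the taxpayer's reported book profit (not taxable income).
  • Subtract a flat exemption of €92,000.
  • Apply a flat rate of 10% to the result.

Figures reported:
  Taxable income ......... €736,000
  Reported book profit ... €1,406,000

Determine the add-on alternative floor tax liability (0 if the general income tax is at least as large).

€0

General income tax:
  €172,000 × 14% = €24,080
  €564,000 × 22% = €124,080
  → €148,160

Alternative floor tax:
  Base (reported book profit): €1,406,000
  Less exemption €92,000 → base €1,314,000
  €1,314,000 × 10% = €131,400

€131,400 ≤ €148,160, so no add-on is due.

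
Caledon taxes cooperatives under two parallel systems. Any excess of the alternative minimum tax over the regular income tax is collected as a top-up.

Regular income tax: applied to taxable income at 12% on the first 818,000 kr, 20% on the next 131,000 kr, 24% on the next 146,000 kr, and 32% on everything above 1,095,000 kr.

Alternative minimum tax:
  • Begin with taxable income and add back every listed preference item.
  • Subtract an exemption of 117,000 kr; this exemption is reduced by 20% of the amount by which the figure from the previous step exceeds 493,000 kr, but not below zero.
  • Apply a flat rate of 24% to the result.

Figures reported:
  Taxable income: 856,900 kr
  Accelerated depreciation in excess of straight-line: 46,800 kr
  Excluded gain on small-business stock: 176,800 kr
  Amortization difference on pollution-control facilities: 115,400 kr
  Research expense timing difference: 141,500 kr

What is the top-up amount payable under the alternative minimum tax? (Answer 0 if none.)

Regular income tax:
  818,000 kr × 12% = 98,160 kr
  38,900 kr × 20% = 7,780 kr
  → 105,940 kr

Alternative minimum tax:
  Adjusted income: 856,900 kr + 46,800 kr + 176,800 kr + 115,400 kr + 141,500 kr = 1,337,400 kr
  Exemption: 20% × (1,337,400 kr − 493,000 kr) = 168,880 kr ≥ 117,000 kr, so the exemption is fully phased out
  Base: 1,337,400 kr − 0 kr = 1,337,400 kr
  1,337,400 kr × 24% = 320,976 kr

Excess of alternative minimum tax over regular income tax: 320,976 kr − 105,940 kr = 215,036 kr.

215,036 kr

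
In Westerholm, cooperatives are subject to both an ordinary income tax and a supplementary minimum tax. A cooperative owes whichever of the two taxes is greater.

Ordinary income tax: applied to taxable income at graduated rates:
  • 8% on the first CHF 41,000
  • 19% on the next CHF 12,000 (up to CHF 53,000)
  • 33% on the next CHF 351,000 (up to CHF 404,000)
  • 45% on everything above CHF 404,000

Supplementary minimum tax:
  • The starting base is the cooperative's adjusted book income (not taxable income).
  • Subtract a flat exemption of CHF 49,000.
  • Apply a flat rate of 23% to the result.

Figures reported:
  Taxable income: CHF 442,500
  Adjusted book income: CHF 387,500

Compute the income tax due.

Ordinary income tax:
  CHF 41,000 × 8% = CHF 3,280
  CHF 12,000 × 19% = CHF 2,280
  CHF 351,000 × 33% = CHF 115,830
  CHF 38,500 × 45% = CHF 17,325
  → CHF 138,715

Supplementary minimum tax:
  Base (adjusted book income): CHF 387,500
  Less exemption CHF 49,000 → base CHF 338,500
  CHF 338,500 × 23% = CHF 77,855

CHF 138,715 > CHF 77,855, so the ordinary income tax governs.

CHF 138,715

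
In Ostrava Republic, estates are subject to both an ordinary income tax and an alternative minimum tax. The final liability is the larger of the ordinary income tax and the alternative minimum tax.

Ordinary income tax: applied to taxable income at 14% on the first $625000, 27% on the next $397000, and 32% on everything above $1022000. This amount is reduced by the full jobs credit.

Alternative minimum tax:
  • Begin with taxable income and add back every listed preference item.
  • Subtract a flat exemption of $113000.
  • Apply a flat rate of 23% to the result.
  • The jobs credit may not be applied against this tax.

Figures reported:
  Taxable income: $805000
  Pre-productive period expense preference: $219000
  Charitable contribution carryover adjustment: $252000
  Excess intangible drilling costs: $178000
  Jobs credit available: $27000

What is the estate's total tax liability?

Alternative minimum tax:
  Adjusted income: $805000 + $219000 + $252000 + $178000 = $1454000
  Less exemption $113000 → base $1341000
  $1341000 × 23% = $308430

Ordinary income tax:
  $625000 × 14% = $87500
  $180000 × 27% = $48600
  → $136100
  Less jobs credit $27000 → $109100

$308430 > $109100, so the alternative minimum tax is the binding amount.

$308430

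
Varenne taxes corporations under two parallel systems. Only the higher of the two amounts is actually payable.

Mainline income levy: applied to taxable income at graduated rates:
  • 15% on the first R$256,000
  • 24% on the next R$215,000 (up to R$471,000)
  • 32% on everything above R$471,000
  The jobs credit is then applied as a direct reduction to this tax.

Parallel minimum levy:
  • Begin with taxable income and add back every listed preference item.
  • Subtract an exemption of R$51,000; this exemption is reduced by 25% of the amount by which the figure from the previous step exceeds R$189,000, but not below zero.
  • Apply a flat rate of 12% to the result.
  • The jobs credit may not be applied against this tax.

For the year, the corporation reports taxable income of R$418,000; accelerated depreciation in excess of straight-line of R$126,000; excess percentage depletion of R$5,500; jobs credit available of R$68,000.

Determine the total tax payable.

Mainline income levy:
  R$256,000 × 15% = R$38,400
  R$162,000 × 24% = R$38,880
  → R$77,280
  Less jobs credit R$68,000 → R$9,280

Parallel minimum levy:
  Adjusted income: R$418,000 + R$126,000 + R$5,500 = R$549,500
  Exemption: 25% × (R$549,500 − R$189,000) = R$90,125 ≥ R$51,000, so the exemption is fully phased out
  Base: R$549,500 − R$0 = R$549,500
  R$549,500 × 12% = R$65,940

R$65,940 > R$9,280, so the parallel minimum levy is the binding amount.

R$65,940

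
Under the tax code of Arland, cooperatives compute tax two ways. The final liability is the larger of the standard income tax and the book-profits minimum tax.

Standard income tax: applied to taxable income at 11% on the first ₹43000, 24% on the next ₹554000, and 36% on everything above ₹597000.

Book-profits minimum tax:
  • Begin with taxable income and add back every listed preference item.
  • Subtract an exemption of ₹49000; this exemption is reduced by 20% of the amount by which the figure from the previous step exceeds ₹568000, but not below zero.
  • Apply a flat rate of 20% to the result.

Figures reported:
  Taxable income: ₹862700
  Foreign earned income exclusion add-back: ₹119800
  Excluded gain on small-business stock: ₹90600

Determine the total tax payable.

Book-profits minimum tax:
  Adjusted income: ₹862700 + ₹119800 + ₹90600 = ₹1073100
  Exemption: 20% × (₹1073100 − ₹568000) = ₹101020 ≥ ₹49000, so the exemption is fully phased out
  Base: ₹1073100 − ₹0 = ₹1073100
  ₹1073100 × 20% = ₹214620

Standard income tax:
  ₹43000 × 11% = ₹4730
  ₹554000 × 24% = ₹132960
  ₹265700 × 36% = ₹95652
  → ₹233342

₹233342 > ₹214620, so the standard income tax governs.

₹233342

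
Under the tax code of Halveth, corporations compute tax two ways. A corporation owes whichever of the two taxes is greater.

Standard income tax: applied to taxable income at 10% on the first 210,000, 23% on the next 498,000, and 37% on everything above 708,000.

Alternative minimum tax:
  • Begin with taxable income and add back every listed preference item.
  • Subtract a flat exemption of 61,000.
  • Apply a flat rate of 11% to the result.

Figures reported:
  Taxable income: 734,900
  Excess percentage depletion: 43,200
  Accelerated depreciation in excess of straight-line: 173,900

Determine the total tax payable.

Standard income tax:
  210,000 × 10% = 21,000
  498,000 × 23% = 114,540
  26,900 × 37% = 9,953
  → 145,493

Alternative minimum tax:
  Adjusted income: 734,900 + 43,200 + 173,900 = 952,000
  Less exemption 61,000 → base 891,000
  891,000 × 11% = 98,010

145,493 > 98,010, so the standard income tax governs.

145,493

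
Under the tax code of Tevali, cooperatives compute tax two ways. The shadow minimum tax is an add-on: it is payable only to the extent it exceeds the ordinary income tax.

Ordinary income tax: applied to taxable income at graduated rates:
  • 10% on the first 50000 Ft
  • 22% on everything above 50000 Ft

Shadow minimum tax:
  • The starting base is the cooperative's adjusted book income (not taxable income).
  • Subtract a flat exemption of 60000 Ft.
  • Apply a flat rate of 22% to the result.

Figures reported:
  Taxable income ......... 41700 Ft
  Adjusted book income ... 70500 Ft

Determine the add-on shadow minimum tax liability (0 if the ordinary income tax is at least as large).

Ordinary income tax:
  41700 Ft × 10% = 4170 Ft

Shadow minimum tax:
  Base (adjusted book income): 70500 Ft
  Less exemption 60000 Ft → base 10500 Ft
  10500 Ft × 22% = 2310 Ft

2310 Ft ≤ 4170 Ft, so no add-on is due.

0 Ft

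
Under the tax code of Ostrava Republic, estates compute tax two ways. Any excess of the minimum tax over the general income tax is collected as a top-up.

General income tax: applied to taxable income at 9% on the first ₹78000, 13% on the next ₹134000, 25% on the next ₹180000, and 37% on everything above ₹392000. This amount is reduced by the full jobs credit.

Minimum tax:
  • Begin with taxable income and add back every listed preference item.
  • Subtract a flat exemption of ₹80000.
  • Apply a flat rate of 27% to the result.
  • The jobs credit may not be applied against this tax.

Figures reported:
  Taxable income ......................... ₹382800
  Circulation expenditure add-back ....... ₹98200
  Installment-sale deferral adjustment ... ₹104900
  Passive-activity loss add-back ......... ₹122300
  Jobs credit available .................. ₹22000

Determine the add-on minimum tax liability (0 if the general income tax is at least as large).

General income tax:
  ₹78000 × 9% = ₹7020
  ₹134000 × 13% = ₹17420
  ₹170800 × 25% = ₹42700
  → ₹67140
  Less jobs credit ₹22000 → ₹45140

Minimum tax:
  Adjusted income: ₹382800 + ₹98200 + ₹104900 + ₹122300 = ₹708200
  Less exemption ₹80000 → base ₹628200
  ₹628200 × 27% = ₹169614

Excess of minimum tax over general income tax: ₹169614 − ₹45140 = ₹124474.

₹124474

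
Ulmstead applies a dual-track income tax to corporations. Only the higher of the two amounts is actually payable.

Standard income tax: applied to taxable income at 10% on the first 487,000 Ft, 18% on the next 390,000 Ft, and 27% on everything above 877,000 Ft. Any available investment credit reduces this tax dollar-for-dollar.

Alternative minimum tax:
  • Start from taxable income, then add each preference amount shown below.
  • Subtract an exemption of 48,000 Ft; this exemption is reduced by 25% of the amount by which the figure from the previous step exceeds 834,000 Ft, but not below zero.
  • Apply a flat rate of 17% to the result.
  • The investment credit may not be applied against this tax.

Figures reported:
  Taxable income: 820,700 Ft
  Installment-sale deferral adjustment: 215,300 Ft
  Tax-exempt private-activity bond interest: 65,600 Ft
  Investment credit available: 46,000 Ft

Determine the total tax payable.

Alternative minimum tax:
  Adjusted income: 820,700 Ft + 215,300 Ft + 65,600 Ft = 1,101,600 Ft
  Exemption: 25% × (1,101,600 Ft − 834,000 Ft) = 66,900 Ft ≥ 48,000 Ft, so the exemption is fully phased out
  Base: 1,101,600 Ft − 0 Ft = 1,101,600 Ft
  1,101,600 Ft × 17% = 187,272 Ft

Standard income tax:
  487,000 Ft × 10% = 48,700 Ft
  333,700 Ft × 18% = 60,066 Ft
  → 108,766 Ft
  Less investment credit 46,000 Ft → 62,766 Ft

187,272 Ft > 62,766 Ft, so the alternative minimum tax is the binding amount.

187,272 Ft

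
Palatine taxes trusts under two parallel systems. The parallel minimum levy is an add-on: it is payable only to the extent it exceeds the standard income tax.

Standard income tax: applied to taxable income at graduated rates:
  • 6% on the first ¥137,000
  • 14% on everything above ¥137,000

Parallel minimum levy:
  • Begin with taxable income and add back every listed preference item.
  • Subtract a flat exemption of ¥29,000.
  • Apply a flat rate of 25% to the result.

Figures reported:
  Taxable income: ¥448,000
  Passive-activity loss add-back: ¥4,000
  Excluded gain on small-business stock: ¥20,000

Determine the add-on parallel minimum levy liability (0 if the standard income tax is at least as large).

Standard income tax:
  ¥137,000 × 6% = ¥8,220
  ¥311,000 × 14% = ¥43,540
  → ¥51,760

Parallel minimum levy:
  Adjusted income: ¥448,000 + ¥4,000 + ¥20,000 = ¥472,000
  Less exemption ¥29,000 → base ¥443,000
  ¥443,000 × 25% = ¥110,750

Excess of parallel minimum levy over standard income tax: ¥110,750 − ¥51,760 = ¥58,990.

¥58,990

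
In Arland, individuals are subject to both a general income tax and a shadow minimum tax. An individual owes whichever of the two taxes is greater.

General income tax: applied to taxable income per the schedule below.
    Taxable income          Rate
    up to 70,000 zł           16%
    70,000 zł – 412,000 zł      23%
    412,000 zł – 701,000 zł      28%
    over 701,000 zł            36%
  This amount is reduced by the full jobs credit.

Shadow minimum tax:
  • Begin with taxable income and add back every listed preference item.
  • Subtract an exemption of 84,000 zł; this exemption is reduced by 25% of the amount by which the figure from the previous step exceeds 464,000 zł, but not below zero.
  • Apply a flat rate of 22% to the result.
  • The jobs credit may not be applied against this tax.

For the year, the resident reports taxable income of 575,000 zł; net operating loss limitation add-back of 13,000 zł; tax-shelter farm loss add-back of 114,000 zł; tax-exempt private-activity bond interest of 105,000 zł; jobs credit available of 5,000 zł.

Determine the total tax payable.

177,540 zł

General income tax:
  70,000 zł × 16% = 11,200 zł
  342,000 zł × 23% = 78,660 zł
  163,000 zł × 28% = 45,640 zł
  → 135,500 zł
  Less jobs credit 5,000 zł → 130,500 zł

Shadow minimum tax:
  Adjusted income: 575,000 zł + 13,000 zł + 114,000 zł + 105,000 zł = 807,000 zł
  Exemption: 25% × (807,000 zł − 464,000 zł) = 85,750 zł ≥ 84,000 zł, so the exemption is fully phased out
  Base: 807,000 zł − 0 zł = 807,000 zł
  807,000 zł × 22% = 177,540 zł

177,540 zł > 130,500 zł, so the shadow minimum tax is the binding amount.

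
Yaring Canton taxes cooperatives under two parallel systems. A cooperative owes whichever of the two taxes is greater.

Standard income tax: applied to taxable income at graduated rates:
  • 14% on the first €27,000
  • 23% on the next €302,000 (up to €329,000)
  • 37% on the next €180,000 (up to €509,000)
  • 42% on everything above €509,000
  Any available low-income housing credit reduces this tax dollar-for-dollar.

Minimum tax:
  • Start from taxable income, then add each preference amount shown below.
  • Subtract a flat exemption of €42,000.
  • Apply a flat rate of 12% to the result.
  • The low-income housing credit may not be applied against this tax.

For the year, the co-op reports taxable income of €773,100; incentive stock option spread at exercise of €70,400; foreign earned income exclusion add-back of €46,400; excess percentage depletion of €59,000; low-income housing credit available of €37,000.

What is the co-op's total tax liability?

Minimum tax:
  Adjusted income: €773,100 + €70,400 + €46,400 + €59,000 = €948,900
  Less exemption €42,000 → base €906,900
  €906,900 × 12% = €108,828

Standard income tax:
  €27,000 × 14% = €3,780
  €302,000 × 23% = €69,460
  €180,000 × 37% = €66,600
  €264,100 × 42% = €110,922
  → €250,762
  Less low-income housing credit €37,000 → €213,762

€213,762 > €108,828, so the standard income tax governs.

€213,762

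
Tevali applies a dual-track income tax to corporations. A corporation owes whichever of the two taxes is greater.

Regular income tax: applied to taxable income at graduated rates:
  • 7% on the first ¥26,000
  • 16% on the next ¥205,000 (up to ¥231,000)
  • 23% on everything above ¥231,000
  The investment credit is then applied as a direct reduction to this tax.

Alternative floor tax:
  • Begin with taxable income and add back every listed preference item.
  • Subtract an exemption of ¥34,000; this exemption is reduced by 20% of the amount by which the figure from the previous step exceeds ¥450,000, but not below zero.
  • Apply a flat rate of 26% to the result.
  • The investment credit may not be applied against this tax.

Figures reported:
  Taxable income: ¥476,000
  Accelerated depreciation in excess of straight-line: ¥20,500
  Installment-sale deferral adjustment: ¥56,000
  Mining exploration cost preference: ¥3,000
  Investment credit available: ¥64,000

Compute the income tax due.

Alternative floor tax:
  Adjusted income: ¥476,000 + ¥20,500 + ¥56,000 + ¥3,000 = ¥555,500
  Exemption: ¥34,000 − 20% × (¥555,500 − ¥450,000) = ¥34,000 − ¥21,100 = ¥12,900
  Base: ¥555,500 − ¥12,900 = ¥542,600
  ¥542,600 × 26% = ¥141,076

Regular income tax:
  ¥26,000 × 7% = ¥1,820
  ¥205,000 × 16% = ¥32,800
  ¥245,000 × 23% = ¥56,350
  → ¥90,970
  Less investment credit ¥64,000 → ¥26,970

¥141,076 > ¥26,970, so the alternative floor tax is the binding amount.

¥141,076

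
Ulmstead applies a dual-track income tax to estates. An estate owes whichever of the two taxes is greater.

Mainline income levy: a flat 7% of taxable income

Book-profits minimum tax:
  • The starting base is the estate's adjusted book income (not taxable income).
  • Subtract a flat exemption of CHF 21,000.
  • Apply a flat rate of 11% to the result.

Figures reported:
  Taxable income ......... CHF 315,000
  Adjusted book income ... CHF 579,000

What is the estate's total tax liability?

CHF 61,380

Mainline income levy:
  CHF 315,000 × 7% = CHF 22,050

Book-profits minimum tax:
  Base (adjusted book income): CHF 579,000
  Less exemption CHF 21,000 → base CHF 558,000
  CHF 558,000 × 11% = CHF 61,380

CHF 61,380 > CHF 22,050, so the book-profits minimum tax is the binding amount.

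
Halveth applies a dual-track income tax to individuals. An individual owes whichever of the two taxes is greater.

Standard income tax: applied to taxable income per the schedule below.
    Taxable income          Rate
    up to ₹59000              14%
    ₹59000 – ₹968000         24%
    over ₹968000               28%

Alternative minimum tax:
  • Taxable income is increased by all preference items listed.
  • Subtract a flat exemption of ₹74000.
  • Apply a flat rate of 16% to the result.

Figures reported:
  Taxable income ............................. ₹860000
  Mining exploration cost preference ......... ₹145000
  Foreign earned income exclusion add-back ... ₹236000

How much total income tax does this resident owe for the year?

Standard income tax:
  ₹59000 × 14% = ₹8260
  ₹801000 × 24% = ₹192240
  → ₹200500

Alternative minimum tax:
  Adjusted income: ₹860000 + ₹145000 + ₹236000 = ₹1241000
  Less exemption ₹74000 → base ₹1167000
  ₹1167000 × 16% = ₹186720

₹200500 > ₹186720, so the standard income tax governs.

₹200500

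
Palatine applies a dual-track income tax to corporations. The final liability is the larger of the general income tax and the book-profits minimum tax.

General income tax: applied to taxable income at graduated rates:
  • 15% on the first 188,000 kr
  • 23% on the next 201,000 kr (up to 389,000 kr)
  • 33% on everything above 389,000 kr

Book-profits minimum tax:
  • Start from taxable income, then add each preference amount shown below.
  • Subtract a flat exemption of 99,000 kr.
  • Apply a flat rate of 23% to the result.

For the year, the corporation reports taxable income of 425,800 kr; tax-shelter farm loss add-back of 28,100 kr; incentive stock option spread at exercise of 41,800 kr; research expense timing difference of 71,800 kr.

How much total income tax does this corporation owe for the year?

107,755 kr

Book-profits minimum tax:
  Adjusted income: 425,800 kr + 28,100 kr + 41,800 kr + 71,800 kr = 567,500 kr
  Less exemption 99,000 kr → base 468,500 kr
  468,500 kr × 23% = 107,755 kr

General income tax:
  188,000 kr × 15% = 28,200 kr
  201,000 kr × 23% = 46,230 kr
  36,800 kr × 33% = 12,144 kr
  → 86,574 kr

107,755 kr > 86,574 kr, so the book-profits minimum tax is the binding amount.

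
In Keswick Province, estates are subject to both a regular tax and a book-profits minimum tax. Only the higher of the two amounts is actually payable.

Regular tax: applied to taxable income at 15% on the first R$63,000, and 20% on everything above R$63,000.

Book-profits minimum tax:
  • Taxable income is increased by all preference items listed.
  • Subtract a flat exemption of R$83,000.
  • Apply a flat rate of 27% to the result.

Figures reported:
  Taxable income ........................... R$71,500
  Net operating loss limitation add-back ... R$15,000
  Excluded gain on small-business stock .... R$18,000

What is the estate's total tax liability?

Regular tax:
  R$63,000 × 15% = R$9,450
  R$8,500 × 20% = R$1,700
  → R$11,150

Book-profits minimum tax:
  Adjusted income: R$71,500 + R$15,000 + R$18,000 = R$104,500
  Less exemption R$83,000 → base R$21,500
  R$21,500 × 27% = R$5,805

R$11,150 > R$5,805, so the regular tax governs.

R$11,150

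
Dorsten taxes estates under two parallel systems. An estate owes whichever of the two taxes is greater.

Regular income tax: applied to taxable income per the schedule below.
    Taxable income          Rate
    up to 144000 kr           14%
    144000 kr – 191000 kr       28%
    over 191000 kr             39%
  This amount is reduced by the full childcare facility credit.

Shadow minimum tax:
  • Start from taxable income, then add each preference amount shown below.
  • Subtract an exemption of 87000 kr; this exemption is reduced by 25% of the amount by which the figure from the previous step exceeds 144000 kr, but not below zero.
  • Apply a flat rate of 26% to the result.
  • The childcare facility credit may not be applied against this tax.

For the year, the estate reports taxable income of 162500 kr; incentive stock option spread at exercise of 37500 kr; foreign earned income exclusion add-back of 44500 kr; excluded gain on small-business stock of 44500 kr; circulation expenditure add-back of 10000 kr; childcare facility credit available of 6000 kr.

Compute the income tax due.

65195 kr

Shadow minimum tax:
  Adjusted income: 162500 kr + 37500 kr + 44500 kr + 44500 kr + 10000 kr = 299000 kr
  Exemption: 87000 kr − 25% × (299000 kr − 144000 kr) = 87000 kr − 38750 kr = 48250 kr
  Base: 299000 kr − 48250 kr = 250750 kr
  250750 kr × 26% = 65195 kr

Regular income tax:
  144000 kr × 14% = 20160 kr
  18500 kr × 28% = 5180 kr
  → 25340 kr
  Less childcare facility credit 6000 kr → 19340 kr

65195 kr > 19340 kr, so the shadow minimum tax is the binding amount.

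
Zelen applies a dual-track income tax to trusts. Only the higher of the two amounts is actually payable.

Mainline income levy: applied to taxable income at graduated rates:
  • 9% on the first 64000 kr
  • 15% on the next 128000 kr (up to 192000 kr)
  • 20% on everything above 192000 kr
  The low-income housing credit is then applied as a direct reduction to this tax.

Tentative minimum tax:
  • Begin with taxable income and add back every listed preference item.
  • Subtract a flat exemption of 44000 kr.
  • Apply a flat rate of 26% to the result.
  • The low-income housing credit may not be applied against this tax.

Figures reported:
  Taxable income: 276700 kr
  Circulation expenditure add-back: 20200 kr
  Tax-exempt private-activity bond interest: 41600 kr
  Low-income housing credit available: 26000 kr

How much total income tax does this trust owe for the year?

Tentative minimum tax:
  Adjusted income: 276700 kr + 20200 kr + 41600 kr = 338500 kr
  Less exemption 44000 kr → base 294500 kr
  294500 kr × 26% = 76570 kr

Mainline income levy:
  64000 kr × 9% = 5760 kr
  128000 kr × 15% = 19200 kr
  84700 kr × 20% = 16940 kr
  → 41900 kr
  Less low-income housing credit 26000 kr → 15900 kr

76570 kr > 15900 kr, so the tentative minimum tax is the binding amount.

76570 kr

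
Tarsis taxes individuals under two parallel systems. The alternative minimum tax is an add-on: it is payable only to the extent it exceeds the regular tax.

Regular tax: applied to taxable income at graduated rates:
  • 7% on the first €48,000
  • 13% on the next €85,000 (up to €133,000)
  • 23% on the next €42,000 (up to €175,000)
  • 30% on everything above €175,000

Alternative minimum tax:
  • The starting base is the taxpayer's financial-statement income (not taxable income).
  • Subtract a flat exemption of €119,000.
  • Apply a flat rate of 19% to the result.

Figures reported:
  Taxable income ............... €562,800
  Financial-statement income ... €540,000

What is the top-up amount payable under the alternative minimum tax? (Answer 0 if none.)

€0

Regular tax:
  €48,000 × 7% = €3,360
  €85,000 × 13% = €11,050
  €42,000 × 23% = €9,660
  €387,800 × 30% = €116,340
  → €140,410

Alternative minimum tax:
  Base (financial-statement income): €540,000
  Less exemption €119,000 → base €421,000
  €421,000 × 19% = €79,990

€79,990 ≤ €140,410, so no add-on is due.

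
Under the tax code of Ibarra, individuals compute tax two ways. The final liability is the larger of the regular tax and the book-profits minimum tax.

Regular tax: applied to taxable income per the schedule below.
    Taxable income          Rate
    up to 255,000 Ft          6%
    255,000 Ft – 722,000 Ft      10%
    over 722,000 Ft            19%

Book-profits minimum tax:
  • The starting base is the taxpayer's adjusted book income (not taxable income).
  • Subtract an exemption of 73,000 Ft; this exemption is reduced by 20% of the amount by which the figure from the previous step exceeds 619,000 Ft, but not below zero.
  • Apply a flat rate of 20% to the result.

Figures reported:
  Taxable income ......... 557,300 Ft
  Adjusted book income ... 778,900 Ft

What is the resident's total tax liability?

Book-profits minimum tax:
  Base (adjusted book income): 778,900 Ft
  Exemption: 73,000 Ft − 20% × (778,900 Ft − 619,000 Ft) = 73,000 Ft − 31,980 Ft = 41,020 Ft
  Base: 778,900 Ft − 41,020 Ft = 737,880 Ft
  737,880 Ft × 20% = 147,576 Ft

Regular tax:
  255,000 Ft × 6% = 15,300 Ft
  302,300 Ft × 10% = 30,230 Ft
  → 45,530 Ft

147,576 Ft > 45,530 Ft, so the book-profits minimum tax is the binding amount.

147,576 Ft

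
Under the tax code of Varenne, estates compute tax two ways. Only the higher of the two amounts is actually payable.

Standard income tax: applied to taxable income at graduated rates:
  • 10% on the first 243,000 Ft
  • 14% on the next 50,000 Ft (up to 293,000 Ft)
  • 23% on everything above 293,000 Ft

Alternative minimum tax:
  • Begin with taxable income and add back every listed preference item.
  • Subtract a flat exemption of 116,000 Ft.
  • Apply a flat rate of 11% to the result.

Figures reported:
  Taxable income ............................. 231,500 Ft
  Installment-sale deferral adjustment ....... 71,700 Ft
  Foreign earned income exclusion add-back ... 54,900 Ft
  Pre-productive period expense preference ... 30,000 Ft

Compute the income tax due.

29,931 Ft

Alternative minimum tax:
  Adjusted income: 231,500 Ft + 71,700 Ft + 54,900 Ft + 30,000 Ft = 388,100 Ft
  Less exemption 116,000 Ft → base 272,100 Ft
  272,100 Ft × 11% = 29,931 Ft

Standard income tax:
  231,500 Ft × 10% = 23,150 Ft

29,931 Ft > 23,150 Ft, so the alternative minimum tax is the binding amount.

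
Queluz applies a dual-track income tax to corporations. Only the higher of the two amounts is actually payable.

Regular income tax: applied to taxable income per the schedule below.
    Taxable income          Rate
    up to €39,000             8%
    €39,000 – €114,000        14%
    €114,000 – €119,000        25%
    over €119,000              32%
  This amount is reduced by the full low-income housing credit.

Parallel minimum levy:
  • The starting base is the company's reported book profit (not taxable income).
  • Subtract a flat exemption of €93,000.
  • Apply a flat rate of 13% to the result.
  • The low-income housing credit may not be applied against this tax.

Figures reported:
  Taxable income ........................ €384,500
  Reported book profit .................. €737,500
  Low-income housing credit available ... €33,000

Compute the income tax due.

€83,785

Parallel minimum levy:
  Base (reported book profit): €737,500
  Less exemption €93,000 → base €644,500
  €644,500 × 13% = €83,785

Regular income tax:
  €39,000 × 8% = €3,120
  €75,000 × 14% = €10,500
  €5,000 × 25% = €1,250
  €265,500 × 32% = €84,960
  → €99,830
  Less low-income housing credit €33,000 → €66,830

€83,785 > €66,830, so the parallel minimum levy is the binding amount.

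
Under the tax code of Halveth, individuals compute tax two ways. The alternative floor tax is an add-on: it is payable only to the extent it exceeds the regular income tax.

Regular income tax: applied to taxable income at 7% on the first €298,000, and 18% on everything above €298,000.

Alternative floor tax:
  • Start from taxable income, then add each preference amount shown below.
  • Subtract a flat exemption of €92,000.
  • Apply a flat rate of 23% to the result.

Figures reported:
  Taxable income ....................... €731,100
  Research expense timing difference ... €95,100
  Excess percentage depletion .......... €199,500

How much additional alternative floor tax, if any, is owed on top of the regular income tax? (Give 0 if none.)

Alternative floor tax:
  Adjusted income: €731,100 + €95,100 + €199,500 = €1,025,700
  Less exemption €92,000 → base €933,700
  €933,700 × 23% = €214,751

Regular income tax:
  €298,000 × 7% = €20,860
  €433,100 × 18% = €77,958
  → €98,818

Excess of alternative floor tax over regular income tax: €214,751 − €98,818 = €115,933.

€115,933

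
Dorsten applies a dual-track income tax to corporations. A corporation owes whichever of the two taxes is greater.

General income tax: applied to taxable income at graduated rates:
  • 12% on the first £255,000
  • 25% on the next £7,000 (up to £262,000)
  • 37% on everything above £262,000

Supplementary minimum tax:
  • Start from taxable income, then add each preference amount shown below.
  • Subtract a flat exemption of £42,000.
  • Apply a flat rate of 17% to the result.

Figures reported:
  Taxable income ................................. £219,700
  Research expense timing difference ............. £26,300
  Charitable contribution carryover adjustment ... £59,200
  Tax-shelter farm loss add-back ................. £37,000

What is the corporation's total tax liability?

£51,034

General income tax:
  £219,700 × 12% = £26,364

Supplementary minimum tax:
  Adjusted income: £219,700 + £26,300 + £59,200 + £37,000 = £342,200
  Less exemption £42,000 → base £300,200
  £300,200 × 17% = £51,034

£51,034 > £26,364, so the supplementary minimum tax is the binding amount.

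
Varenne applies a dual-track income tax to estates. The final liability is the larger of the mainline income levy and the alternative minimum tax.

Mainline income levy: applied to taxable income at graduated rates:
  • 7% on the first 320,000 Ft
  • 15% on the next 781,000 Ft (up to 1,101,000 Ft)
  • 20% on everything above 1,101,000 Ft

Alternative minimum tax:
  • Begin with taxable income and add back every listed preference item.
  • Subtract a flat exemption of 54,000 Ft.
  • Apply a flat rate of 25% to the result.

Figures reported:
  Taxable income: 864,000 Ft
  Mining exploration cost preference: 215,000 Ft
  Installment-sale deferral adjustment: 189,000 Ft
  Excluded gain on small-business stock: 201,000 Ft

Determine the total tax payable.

353,750 Ft

Alternative minimum tax:
  Adjusted income: 864,000 Ft + 215,000 Ft + 189,000 Ft + 201,000 Ft = 1,469,000 Ft
  Less exemption 54,000 Ft → base 1,415,000 Ft
  1,415,000 Ft × 25% = 353,750 Ft

Mainline income levy:
  320,000 Ft × 7% = 22,400 Ft
  544,000 Ft × 15% = 81,600 Ft
  → 104,000 Ft

353,750 Ft > 104,000 Ft, so the alternative minimum tax is the binding amount.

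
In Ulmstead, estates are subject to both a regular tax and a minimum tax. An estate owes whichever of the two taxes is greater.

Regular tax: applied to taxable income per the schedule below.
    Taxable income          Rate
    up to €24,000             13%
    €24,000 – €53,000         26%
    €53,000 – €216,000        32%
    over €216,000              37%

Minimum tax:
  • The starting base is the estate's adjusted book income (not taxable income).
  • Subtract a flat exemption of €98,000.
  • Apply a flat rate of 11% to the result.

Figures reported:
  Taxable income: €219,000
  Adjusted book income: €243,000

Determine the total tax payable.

Minimum tax:
  Base (adjusted book income): €243,000
  Less exemption €98,000 → base €145,000
  €145,000 × 11% = €15,950

Regular tax:
  €24,000 × 13% = €3,120
  €29,000 × 26% = €7,540
  €163,000 × 32% = €52,160
  €3,000 × 37% = €1,110
  → €63,930

€63,930 > €15,950, so the regular tax governs.

€63,930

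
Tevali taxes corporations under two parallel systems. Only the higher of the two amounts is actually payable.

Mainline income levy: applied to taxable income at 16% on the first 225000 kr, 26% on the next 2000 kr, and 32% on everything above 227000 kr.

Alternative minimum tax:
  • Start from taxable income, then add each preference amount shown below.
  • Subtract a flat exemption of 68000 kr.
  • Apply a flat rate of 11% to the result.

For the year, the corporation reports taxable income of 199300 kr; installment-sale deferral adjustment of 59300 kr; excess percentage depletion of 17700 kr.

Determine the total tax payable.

31888 kr

Alternative minimum tax:
  Adjusted income: 199300 kr + 59300 kr + 17700 kr = 276300 kr
  Less exemption 68000 kr → base 208300 kr
  208300 kr × 11% = 22913 kr

Mainline income levy:
  199300 kr × 16% = 31888 kr

31888 kr > 22913 kr, so the mainline income levy governs.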